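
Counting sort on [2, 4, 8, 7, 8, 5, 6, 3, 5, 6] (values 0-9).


Input: [2, 4, 8, 7, 8, 5, 6, 3, 5, 6]
Counts: [0, 0, 1, 1, 1, 2, 2, 1, 2, 0]

Sorted: [2, 3, 4, 5, 5, 6, 6, 7, 8, 8]


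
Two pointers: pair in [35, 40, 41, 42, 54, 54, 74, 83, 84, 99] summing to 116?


lo=0(35)+hi=9(99)=134
lo=0(35)+hi=8(84)=119
lo=0(35)+hi=7(83)=118
lo=0(35)+hi=6(74)=109
lo=1(40)+hi=6(74)=114
lo=2(41)+hi=6(74)=115
lo=3(42)+hi=6(74)=116

Yes: 42+74=116


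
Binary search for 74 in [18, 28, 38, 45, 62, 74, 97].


Step 1: lo=0, hi=6, mid=3, val=45
Step 2: lo=4, hi=6, mid=5, val=74

Found at index 5


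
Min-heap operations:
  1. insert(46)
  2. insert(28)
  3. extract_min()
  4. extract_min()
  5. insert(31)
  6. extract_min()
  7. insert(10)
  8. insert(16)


insert(46) -> [46]
insert(28) -> [28, 46]
extract_min()->28, [46]
extract_min()->46, []
insert(31) -> [31]
extract_min()->31, []
insert(10) -> [10]
insert(16) -> [10, 16]

Final heap: [10, 16]


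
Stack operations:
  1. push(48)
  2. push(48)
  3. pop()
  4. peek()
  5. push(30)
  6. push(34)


push(48) -> [48]
push(48) -> [48, 48]
pop()->48, [48]
peek()->48
push(30) -> [48, 30]
push(34) -> [48, 30, 34]

Final stack: [48, 30, 34]


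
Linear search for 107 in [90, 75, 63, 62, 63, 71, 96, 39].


i=0: 90!=107
i=1: 75!=107
i=2: 63!=107
i=3: 62!=107
i=4: 63!=107
i=5: 71!=107
i=6: 96!=107
i=7: 39!=107

Not found, 8 comps


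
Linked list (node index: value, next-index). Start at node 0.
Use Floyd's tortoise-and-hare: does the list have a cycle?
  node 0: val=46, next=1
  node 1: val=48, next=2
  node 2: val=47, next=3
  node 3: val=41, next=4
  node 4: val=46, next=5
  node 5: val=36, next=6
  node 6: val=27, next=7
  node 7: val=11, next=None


Floyd's tortoise (slow, +1) and hare (fast, +2):
  init: slow=0, fast=0
  step 1: slow=1, fast=2
  step 2: slow=2, fast=4
  step 3: slow=3, fast=6
  step 4: fast 6->7->None, no cycle

Cycle: no


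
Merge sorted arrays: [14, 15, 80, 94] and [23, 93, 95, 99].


Take 14 from A
Take 15 from A
Take 23 from B
Take 80 from A
Take 93 from B
Take 94 from A

Merged: [14, 15, 23, 80, 93, 94, 95, 99]


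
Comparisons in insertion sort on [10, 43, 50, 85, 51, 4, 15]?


Algorithm: insertion sort
Input: [10, 43, 50, 85, 51, 4, 15]
Sorted: [4, 10, 15, 43, 50, 51, 85]

15


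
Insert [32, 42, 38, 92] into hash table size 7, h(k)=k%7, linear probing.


Insert 32: h=4 -> slot 4
Insert 42: h=0 -> slot 0
Insert 38: h=3 -> slot 3
Insert 92: h=1 -> slot 1

Table: [42, 92, None, 38, 32, None, None]


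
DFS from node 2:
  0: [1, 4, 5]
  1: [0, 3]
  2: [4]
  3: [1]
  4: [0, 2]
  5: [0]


Visit 2, push [4]
Visit 4, push [0]
Visit 0, push [5, 1]
Visit 1, push [3]
Visit 3, push []
Visit 5, push []

DFS order: [2, 4, 0, 1, 3, 5]


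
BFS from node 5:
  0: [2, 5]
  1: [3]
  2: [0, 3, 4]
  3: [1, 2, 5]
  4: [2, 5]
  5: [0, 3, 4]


Visit 5, enqueue [0, 3, 4]
Visit 0, enqueue [2]
Visit 3, enqueue [1]
Visit 4, enqueue []
Visit 2, enqueue []
Visit 1, enqueue []

BFS order: [5, 0, 3, 4, 2, 1]


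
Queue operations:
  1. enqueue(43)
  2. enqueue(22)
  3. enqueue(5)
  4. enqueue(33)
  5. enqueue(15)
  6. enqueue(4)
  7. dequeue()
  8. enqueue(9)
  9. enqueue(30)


enqueue(43) -> [43]
enqueue(22) -> [43, 22]
enqueue(5) -> [43, 22, 5]
enqueue(33) -> [43, 22, 5, 33]
enqueue(15) -> [43, 22, 5, 33, 15]
enqueue(4) -> [43, 22, 5, 33, 15, 4]
dequeue()->43, [22, 5, 33, 15, 4]
enqueue(9) -> [22, 5, 33, 15, 4, 9]
enqueue(30) -> [22, 5, 33, 15, 4, 9, 30]

Final queue: [22, 5, 33, 15, 4, 9, 30]


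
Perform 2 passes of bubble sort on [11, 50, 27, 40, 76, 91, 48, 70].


Initial: [11, 50, 27, 40, 76, 91, 48, 70]
Pass 1: [11, 27, 40, 50, 76, 48, 70, 91] (4 swaps)
Pass 2: [11, 27, 40, 50, 48, 70, 76, 91] (2 swaps)

After 2 passes: [11, 27, 40, 50, 48, 70, 76, 91]


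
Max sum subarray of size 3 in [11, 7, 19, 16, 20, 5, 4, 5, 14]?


[0:3]: 37
[1:4]: 42
[2:5]: 55
[3:6]: 41
[4:7]: 29
[5:8]: 14
[6:9]: 23

Max: 55 at [2:5]


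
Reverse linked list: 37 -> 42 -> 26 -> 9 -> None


Step 1: curr=37, set curr.next=prev(None) | reversed so far: 37
Step 2: curr=42, set curr.next=prev(37) | reversed so far: 42 -> 37
Step 3: curr=26, set curr.next=prev(42) | reversed so far: 26 -> 42 -> 37
Step 4: curr=9, set curr.next=prev(26) | reversed so far: 9 -> 26 -> 42 -> 37

9 -> 26 -> 42 -> 37 -> None


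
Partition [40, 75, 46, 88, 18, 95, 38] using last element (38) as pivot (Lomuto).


Pivot: 38
  18 <= 38: swap -> [18, 75, 46, 88, 40, 95, 38]
Place pivot at 1: [18, 38, 46, 88, 40, 95, 75]

Partitioned: [18, 38, 46, 88, 40, 95, 75]


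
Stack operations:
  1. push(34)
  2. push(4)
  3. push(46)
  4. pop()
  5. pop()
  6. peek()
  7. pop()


push(34) -> [34]
push(4) -> [34, 4]
push(46) -> [34, 4, 46]
pop()->46, [34, 4]
pop()->4, [34]
peek()->34
pop()->34, []

Final stack: []


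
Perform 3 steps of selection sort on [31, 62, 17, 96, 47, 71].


Initial: [31, 62, 17, 96, 47, 71]
Step 1: min=17 at 2
  Swap: [17, 62, 31, 96, 47, 71]
Step 2: min=31 at 2
  Swap: [17, 31, 62, 96, 47, 71]
Step 3: min=47 at 4
  Swap: [17, 31, 47, 96, 62, 71]

After 3 steps: [17, 31, 47, 96, 62, 71]


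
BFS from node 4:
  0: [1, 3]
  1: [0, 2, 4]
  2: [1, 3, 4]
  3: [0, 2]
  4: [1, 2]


Visit 4, enqueue [1, 2]
Visit 1, enqueue [0]
Visit 2, enqueue [3]
Visit 0, enqueue []
Visit 3, enqueue []

BFS order: [4, 1, 2, 0, 3]


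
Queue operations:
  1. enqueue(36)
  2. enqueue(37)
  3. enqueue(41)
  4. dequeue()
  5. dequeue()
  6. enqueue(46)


enqueue(36) -> [36]
enqueue(37) -> [36, 37]
enqueue(41) -> [36, 37, 41]
dequeue()->36, [37, 41]
dequeue()->37, [41]
enqueue(46) -> [41, 46]

Final queue: [41, 46]


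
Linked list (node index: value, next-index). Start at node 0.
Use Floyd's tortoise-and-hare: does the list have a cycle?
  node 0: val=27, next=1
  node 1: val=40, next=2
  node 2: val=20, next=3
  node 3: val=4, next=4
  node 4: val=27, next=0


Floyd's tortoise (slow, +1) and hare (fast, +2):
  init: slow=0, fast=0
  step 1: slow=1, fast=2
  step 2: slow=2, fast=4
  step 3: slow=3, fast=1
  step 4: slow=4, fast=3
  step 5: slow=0, fast=0
  slow == fast at node 0: cycle detected

Cycle: yes


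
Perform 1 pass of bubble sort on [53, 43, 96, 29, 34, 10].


Initial: [53, 43, 96, 29, 34, 10]
Pass 1: [43, 53, 29, 34, 10, 96] (4 swaps)

After 1 pass: [43, 53, 29, 34, 10, 96]


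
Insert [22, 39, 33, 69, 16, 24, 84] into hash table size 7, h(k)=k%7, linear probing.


Insert 22: h=1 -> slot 1
Insert 39: h=4 -> slot 4
Insert 33: h=5 -> slot 5
Insert 69: h=6 -> slot 6
Insert 16: h=2 -> slot 2
Insert 24: h=3 -> slot 3
Insert 84: h=0 -> slot 0

Table: [84, 22, 16, 24, 39, 33, 69]


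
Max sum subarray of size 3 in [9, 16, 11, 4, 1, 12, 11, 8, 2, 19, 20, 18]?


[0:3]: 36
[1:4]: 31
[2:5]: 16
[3:6]: 17
[4:7]: 24
[5:8]: 31
[6:9]: 21
[7:10]: 29
[8:11]: 41
[9:12]: 57

Max: 57 at [9:12]


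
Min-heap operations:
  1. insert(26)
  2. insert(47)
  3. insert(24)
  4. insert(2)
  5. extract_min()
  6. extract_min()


insert(26) -> [26]
insert(47) -> [26, 47]
insert(24) -> [24, 47, 26]
insert(2) -> [2, 24, 26, 47]
extract_min()->2, [24, 47, 26]
extract_min()->24, [26, 47]

Final heap: [26, 47]


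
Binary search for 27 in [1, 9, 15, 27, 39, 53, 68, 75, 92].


Step 1: lo=0, hi=8, mid=4, val=39
Step 2: lo=0, hi=3, mid=1, val=9
Step 3: lo=2, hi=3, mid=2, val=15
Step 4: lo=3, hi=3, mid=3, val=27

Found at index 3


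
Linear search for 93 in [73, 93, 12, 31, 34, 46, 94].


i=0: 73!=93
i=1: 93==93 found!

Found at 1, 2 comps


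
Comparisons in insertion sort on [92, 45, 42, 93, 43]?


Algorithm: insertion sort
Input: [92, 45, 42, 93, 43]
Sorted: [42, 43, 45, 92, 93]

8


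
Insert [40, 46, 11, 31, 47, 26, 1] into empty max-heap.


Insert 40: [40]
Insert 46: [46, 40]
Insert 11: [46, 40, 11]
Insert 31: [46, 40, 11, 31]
Insert 47: [47, 46, 11, 31, 40]
Insert 26: [47, 46, 26, 31, 40, 11]
Insert 1: [47, 46, 26, 31, 40, 11, 1]

Final heap: [47, 46, 26, 31, 40, 11, 1]


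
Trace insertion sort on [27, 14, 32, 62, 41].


Initial: [27, 14, 32, 62, 41]
Insert 14: [14, 27, 32, 62, 41]
Insert 32: [14, 27, 32, 62, 41]
Insert 62: [14, 27, 32, 62, 41]
Insert 41: [14, 27, 32, 41, 62]

Sorted: [14, 27, 32, 41, 62]


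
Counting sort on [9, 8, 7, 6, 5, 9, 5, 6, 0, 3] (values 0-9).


Input: [9, 8, 7, 6, 5, 9, 5, 6, 0, 3]
Counts: [1, 0, 0, 1, 0, 2, 2, 1, 1, 2]

Sorted: [0, 3, 5, 5, 6, 6, 7, 8, 9, 9]


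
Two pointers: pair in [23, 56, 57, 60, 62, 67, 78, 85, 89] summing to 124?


lo=0(23)+hi=8(89)=112
lo=1(56)+hi=8(89)=145
lo=1(56)+hi=7(85)=141
lo=1(56)+hi=6(78)=134
lo=1(56)+hi=5(67)=123
lo=2(57)+hi=5(67)=124

Yes: 57+67=124


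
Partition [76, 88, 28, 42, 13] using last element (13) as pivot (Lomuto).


Pivot: 13
Place pivot at 0: [13, 88, 28, 42, 76]

Partitioned: [13, 88, 28, 42, 76]


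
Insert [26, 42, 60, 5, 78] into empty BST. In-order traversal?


Insert 26: root
Insert 42: R from 26
Insert 60: R from 26 -> R from 42
Insert 5: L from 26
Insert 78: R from 26 -> R from 42 -> R from 60

In-order: [5, 26, 42, 60, 78]


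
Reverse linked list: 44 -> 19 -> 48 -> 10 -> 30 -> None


Step 1: curr=44, set curr.next=prev(None) | reversed so far: 44
Step 2: curr=19, set curr.next=prev(44) | reversed so far: 19 -> 44
Step 3: curr=48, set curr.next=prev(19) | reversed so far: 48 -> 19 -> 44
Step 4: curr=10, set curr.next=prev(48) | reversed so far: 10 -> 48 -> 19 -> 44
Step 5: curr=30, set curr.next=prev(10) | reversed so far: 30 -> 10 -> 48 -> 19 -> 44

30 -> 10 -> 48 -> 19 -> 44 -> None


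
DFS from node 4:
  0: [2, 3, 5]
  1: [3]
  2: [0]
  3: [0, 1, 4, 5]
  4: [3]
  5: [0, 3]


Visit 4, push [3]
Visit 3, push [5, 1, 0]
Visit 0, push [5, 2]
Visit 2, push []
Visit 5, push []
Visit 1, push []

DFS order: [4, 3, 0, 2, 5, 1]


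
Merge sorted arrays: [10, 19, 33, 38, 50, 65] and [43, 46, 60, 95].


Take 10 from A
Take 19 from A
Take 33 from A
Take 38 from A
Take 43 from B
Take 46 from B
Take 50 from A
Take 60 from B
Take 65 from A

Merged: [10, 19, 33, 38, 43, 46, 50, 60, 65, 95]


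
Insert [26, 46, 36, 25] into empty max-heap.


Insert 26: [26]
Insert 46: [46, 26]
Insert 36: [46, 26, 36]
Insert 25: [46, 26, 36, 25]

Final heap: [46, 26, 36, 25]


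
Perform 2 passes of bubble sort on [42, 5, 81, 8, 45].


Initial: [42, 5, 81, 8, 45]
Pass 1: [5, 42, 8, 45, 81] (3 swaps)
Pass 2: [5, 8, 42, 45, 81] (1 swaps)

After 2 passes: [5, 8, 42, 45, 81]


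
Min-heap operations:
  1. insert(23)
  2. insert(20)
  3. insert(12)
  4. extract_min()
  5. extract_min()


insert(23) -> [23]
insert(20) -> [20, 23]
insert(12) -> [12, 23, 20]
extract_min()->12, [20, 23]
extract_min()->20, [23]

Final heap: [23]


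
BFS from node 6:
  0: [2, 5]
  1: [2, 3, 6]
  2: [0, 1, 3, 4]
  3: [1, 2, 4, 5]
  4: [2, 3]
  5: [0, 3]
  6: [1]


Visit 6, enqueue [1]
Visit 1, enqueue [2, 3]
Visit 2, enqueue [0, 4]
Visit 3, enqueue [5]
Visit 0, enqueue []
Visit 4, enqueue []
Visit 5, enqueue []

BFS order: [6, 1, 2, 3, 0, 4, 5]


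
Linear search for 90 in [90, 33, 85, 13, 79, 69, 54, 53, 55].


i=0: 90==90 found!

Found at 0, 1 comps


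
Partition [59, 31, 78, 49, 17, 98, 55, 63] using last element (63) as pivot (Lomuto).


Pivot: 63
  59 <= 63: advance i (no swap)
  31 <= 63: advance i (no swap)
  49 <= 63: swap -> [59, 31, 49, 78, 17, 98, 55, 63]
  17 <= 63: swap -> [59, 31, 49, 17, 78, 98, 55, 63]
  55 <= 63: swap -> [59, 31, 49, 17, 55, 98, 78, 63]
Place pivot at 5: [59, 31, 49, 17, 55, 63, 78, 98]

Partitioned: [59, 31, 49, 17, 55, 63, 78, 98]


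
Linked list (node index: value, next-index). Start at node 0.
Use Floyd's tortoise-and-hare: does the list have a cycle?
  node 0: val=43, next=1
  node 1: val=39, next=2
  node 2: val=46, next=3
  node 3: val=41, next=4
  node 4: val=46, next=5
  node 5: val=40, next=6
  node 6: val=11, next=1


Floyd's tortoise (slow, +1) and hare (fast, +2):
  init: slow=0, fast=0
  step 1: slow=1, fast=2
  step 2: slow=2, fast=4
  step 3: slow=3, fast=6
  step 4: slow=4, fast=2
  step 5: slow=5, fast=4
  step 6: slow=6, fast=6
  slow == fast at node 6: cycle detected

Cycle: yes


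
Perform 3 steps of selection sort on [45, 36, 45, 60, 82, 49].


Initial: [45, 36, 45, 60, 82, 49]
Step 1: min=36 at 1
  Swap: [36, 45, 45, 60, 82, 49]
Step 2: min=45 at 1
  Swap: [36, 45, 45, 60, 82, 49]
Step 3: min=45 at 2
  Swap: [36, 45, 45, 60, 82, 49]

After 3 steps: [36, 45, 45, 60, 82, 49]


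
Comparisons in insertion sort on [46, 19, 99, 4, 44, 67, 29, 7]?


Algorithm: insertion sort
Input: [46, 19, 99, 4, 44, 67, 29, 7]
Sorted: [4, 7, 19, 29, 44, 46, 67, 99]

22


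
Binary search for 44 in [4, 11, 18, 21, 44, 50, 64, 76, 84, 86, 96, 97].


Step 1: lo=0, hi=11, mid=5, val=50
Step 2: lo=0, hi=4, mid=2, val=18
Step 3: lo=3, hi=4, mid=3, val=21
Step 4: lo=4, hi=4, mid=4, val=44

Found at index 4


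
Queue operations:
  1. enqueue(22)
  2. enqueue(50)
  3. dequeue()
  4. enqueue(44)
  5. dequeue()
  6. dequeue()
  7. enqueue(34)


enqueue(22) -> [22]
enqueue(50) -> [22, 50]
dequeue()->22, [50]
enqueue(44) -> [50, 44]
dequeue()->50, [44]
dequeue()->44, []
enqueue(34) -> [34]

Final queue: [34]


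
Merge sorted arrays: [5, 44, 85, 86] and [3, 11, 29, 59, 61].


Take 3 from B
Take 5 from A
Take 11 from B
Take 29 from B
Take 44 from A
Take 59 from B
Take 61 from B

Merged: [3, 5, 11, 29, 44, 59, 61, 85, 86]


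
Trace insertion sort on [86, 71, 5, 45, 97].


Initial: [86, 71, 5, 45, 97]
Insert 71: [71, 86, 5, 45, 97]
Insert 5: [5, 71, 86, 45, 97]
Insert 45: [5, 45, 71, 86, 97]
Insert 97: [5, 45, 71, 86, 97]

Sorted: [5, 45, 71, 86, 97]


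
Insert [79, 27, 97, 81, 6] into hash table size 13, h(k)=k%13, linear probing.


Insert 79: h=1 -> slot 1
Insert 27: h=1, 1 probes -> slot 2
Insert 97: h=6 -> slot 6
Insert 81: h=3 -> slot 3
Insert 6: h=6, 1 probes -> slot 7

Table: [None, 79, 27, 81, None, None, 97, 6, None, None, None, None, None]


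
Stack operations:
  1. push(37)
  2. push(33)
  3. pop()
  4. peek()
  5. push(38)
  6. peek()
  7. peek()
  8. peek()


push(37) -> [37]
push(33) -> [37, 33]
pop()->33, [37]
peek()->37
push(38) -> [37, 38]
peek()->38
peek()->38
peek()->38

Final stack: [37, 38]


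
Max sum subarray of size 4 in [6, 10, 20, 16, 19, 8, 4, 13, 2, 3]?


[0:4]: 52
[1:5]: 65
[2:6]: 63
[3:7]: 47
[4:8]: 44
[5:9]: 27
[6:10]: 22

Max: 65 at [1:5]


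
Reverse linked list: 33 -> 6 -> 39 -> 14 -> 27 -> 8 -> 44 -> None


Step 1: curr=33, set curr.next=prev(None) | reversed so far: 33
Step 2: curr=6, set curr.next=prev(33) | reversed so far: 6 -> 33
Step 3: curr=39, set curr.next=prev(6) | reversed so far: 39 -> 6 -> 33
Step 4: curr=14, set curr.next=prev(39) | reversed so far: 14 -> 39 -> 6 -> 33
Step 5: curr=27, set curr.next=prev(14) | reversed so far: 27 -> 14 -> 39 -> 6 -> 33
Step 6: curr=8, set curr.next=prev(27) | reversed so far: 8 -> 27 -> 14 -> 39 -> 6 -> 33
Step 7: curr=44, set curr.next=prev(8) | reversed so far: 44 -> 8 -> 27 -> 14 -> 39 -> 6 -> 33

44 -> 8 -> 27 -> 14 -> 39 -> 6 -> 33 -> None


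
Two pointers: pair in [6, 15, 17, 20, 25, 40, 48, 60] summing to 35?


lo=0(6)+hi=7(60)=66
lo=0(6)+hi=6(48)=54
lo=0(6)+hi=5(40)=46
lo=0(6)+hi=4(25)=31
lo=1(15)+hi=4(25)=40
lo=1(15)+hi=3(20)=35

Yes: 15+20=35


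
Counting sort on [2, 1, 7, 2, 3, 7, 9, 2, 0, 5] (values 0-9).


Input: [2, 1, 7, 2, 3, 7, 9, 2, 0, 5]
Counts: [1, 1, 3, 1, 0, 1, 0, 2, 0, 1]

Sorted: [0, 1, 2, 2, 2, 3, 5, 7, 7, 9]


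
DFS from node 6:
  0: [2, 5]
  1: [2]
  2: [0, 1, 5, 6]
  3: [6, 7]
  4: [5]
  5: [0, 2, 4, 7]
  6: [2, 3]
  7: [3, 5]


Visit 6, push [3, 2]
Visit 2, push [5, 1, 0]
Visit 0, push [5]
Visit 5, push [7, 4]
Visit 4, push []
Visit 7, push [3]
Visit 3, push []
Visit 1, push []

DFS order: [6, 2, 0, 5, 4, 7, 3, 1]


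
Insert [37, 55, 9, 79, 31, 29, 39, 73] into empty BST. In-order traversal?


Insert 37: root
Insert 55: R from 37
Insert 9: L from 37
Insert 79: R from 37 -> R from 55
Insert 31: L from 37 -> R from 9
Insert 29: L from 37 -> R from 9 -> L from 31
Insert 39: R from 37 -> L from 55
Insert 73: R from 37 -> R from 55 -> L from 79

In-order: [9, 29, 31, 37, 39, 55, 73, 79]


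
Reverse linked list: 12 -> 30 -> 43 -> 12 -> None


Step 1: curr=12, set curr.next=prev(None) | reversed so far: 12
Step 2: curr=30, set curr.next=prev(12) | reversed so far: 30 -> 12
Step 3: curr=43, set curr.next=prev(30) | reversed so far: 43 -> 30 -> 12
Step 4: curr=12, set curr.next=prev(43) | reversed so far: 12 -> 43 -> 30 -> 12

12 -> 43 -> 30 -> 12 -> None


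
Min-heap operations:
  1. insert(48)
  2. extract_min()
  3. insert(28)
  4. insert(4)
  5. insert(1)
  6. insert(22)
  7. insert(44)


insert(48) -> [48]
extract_min()->48, []
insert(28) -> [28]
insert(4) -> [4, 28]
insert(1) -> [1, 28, 4]
insert(22) -> [1, 22, 4, 28]
insert(44) -> [1, 22, 4, 28, 44]

Final heap: [1, 22, 4, 28, 44]


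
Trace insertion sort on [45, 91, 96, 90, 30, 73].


Initial: [45, 91, 96, 90, 30, 73]
Insert 91: [45, 91, 96, 90, 30, 73]
Insert 96: [45, 91, 96, 90, 30, 73]
Insert 90: [45, 90, 91, 96, 30, 73]
Insert 30: [30, 45, 90, 91, 96, 73]
Insert 73: [30, 45, 73, 90, 91, 96]

Sorted: [30, 45, 73, 90, 91, 96]


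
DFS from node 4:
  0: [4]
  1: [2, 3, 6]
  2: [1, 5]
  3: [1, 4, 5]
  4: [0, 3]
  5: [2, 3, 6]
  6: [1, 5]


Visit 4, push [3, 0]
Visit 0, push []
Visit 3, push [5, 1]
Visit 1, push [6, 2]
Visit 2, push [5]
Visit 5, push [6]
Visit 6, push []

DFS order: [4, 0, 3, 1, 2, 5, 6]


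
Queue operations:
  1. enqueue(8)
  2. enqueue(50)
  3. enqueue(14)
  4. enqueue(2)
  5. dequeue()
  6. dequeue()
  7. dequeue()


enqueue(8) -> [8]
enqueue(50) -> [8, 50]
enqueue(14) -> [8, 50, 14]
enqueue(2) -> [8, 50, 14, 2]
dequeue()->8, [50, 14, 2]
dequeue()->50, [14, 2]
dequeue()->14, [2]

Final queue: [2]


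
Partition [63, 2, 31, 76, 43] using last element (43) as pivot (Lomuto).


Pivot: 43
  2 <= 43: swap -> [2, 63, 31, 76, 43]
  31 <= 43: swap -> [2, 31, 63, 76, 43]
Place pivot at 2: [2, 31, 43, 76, 63]

Partitioned: [2, 31, 43, 76, 63]


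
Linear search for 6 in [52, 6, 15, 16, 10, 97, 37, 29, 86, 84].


i=0: 52!=6
i=1: 6==6 found!

Found at 1, 2 comps


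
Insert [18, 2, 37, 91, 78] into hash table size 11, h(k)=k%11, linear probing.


Insert 18: h=7 -> slot 7
Insert 2: h=2 -> slot 2
Insert 37: h=4 -> slot 4
Insert 91: h=3 -> slot 3
Insert 78: h=1 -> slot 1

Table: [None, 78, 2, 91, 37, None, None, 18, None, None, None]


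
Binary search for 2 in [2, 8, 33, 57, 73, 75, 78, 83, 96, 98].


Step 1: lo=0, hi=9, mid=4, val=73
Step 2: lo=0, hi=3, mid=1, val=8
Step 3: lo=0, hi=0, mid=0, val=2

Found at index 0


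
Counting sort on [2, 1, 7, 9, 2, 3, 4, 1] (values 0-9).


Input: [2, 1, 7, 9, 2, 3, 4, 1]
Counts: [0, 2, 2, 1, 1, 0, 0, 1, 0, 1]

Sorted: [1, 1, 2, 2, 3, 4, 7, 9]


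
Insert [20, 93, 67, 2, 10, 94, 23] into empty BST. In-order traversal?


Insert 20: root
Insert 93: R from 20
Insert 67: R from 20 -> L from 93
Insert 2: L from 20
Insert 10: L from 20 -> R from 2
Insert 94: R from 20 -> R from 93
Insert 23: R from 20 -> L from 93 -> L from 67

In-order: [2, 10, 20, 23, 67, 93, 94]


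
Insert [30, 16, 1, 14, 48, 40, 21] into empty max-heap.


Insert 30: [30]
Insert 16: [30, 16]
Insert 1: [30, 16, 1]
Insert 14: [30, 16, 1, 14]
Insert 48: [48, 30, 1, 14, 16]
Insert 40: [48, 30, 40, 14, 16, 1]
Insert 21: [48, 30, 40, 14, 16, 1, 21]

Final heap: [48, 30, 40, 14, 16, 1, 21]


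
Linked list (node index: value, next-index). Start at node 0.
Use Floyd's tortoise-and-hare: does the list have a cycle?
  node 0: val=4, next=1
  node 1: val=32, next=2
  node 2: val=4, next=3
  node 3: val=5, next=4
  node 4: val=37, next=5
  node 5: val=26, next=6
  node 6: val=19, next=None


Floyd's tortoise (slow, +1) and hare (fast, +2):
  init: slow=0, fast=0
  step 1: slow=1, fast=2
  step 2: slow=2, fast=4
  step 3: slow=3, fast=6
  step 4: fast -> None, no cycle

Cycle: no


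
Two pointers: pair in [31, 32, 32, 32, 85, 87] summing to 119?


lo=0(31)+hi=5(87)=118
lo=1(32)+hi=5(87)=119

Yes: 32+87=119


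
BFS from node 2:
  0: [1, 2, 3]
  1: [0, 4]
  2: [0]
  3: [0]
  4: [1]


Visit 2, enqueue [0]
Visit 0, enqueue [1, 3]
Visit 1, enqueue [4]
Visit 3, enqueue []
Visit 4, enqueue []

BFS order: [2, 0, 1, 3, 4]


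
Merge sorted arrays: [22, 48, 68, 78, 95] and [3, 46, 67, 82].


Take 3 from B
Take 22 from A
Take 46 from B
Take 48 from A
Take 67 from B
Take 68 from A
Take 78 from A
Take 82 from B

Merged: [3, 22, 46, 48, 67, 68, 78, 82, 95]


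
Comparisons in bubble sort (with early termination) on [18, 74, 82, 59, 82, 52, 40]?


Algorithm: bubble sort (with early termination)
Input: [18, 74, 82, 59, 82, 52, 40]
Sorted: [18, 40, 52, 59, 74, 82, 82]

21


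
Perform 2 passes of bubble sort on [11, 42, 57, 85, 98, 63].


Initial: [11, 42, 57, 85, 98, 63]
Pass 1: [11, 42, 57, 85, 63, 98] (1 swaps)
Pass 2: [11, 42, 57, 63, 85, 98] (1 swaps)

After 2 passes: [11, 42, 57, 63, 85, 98]


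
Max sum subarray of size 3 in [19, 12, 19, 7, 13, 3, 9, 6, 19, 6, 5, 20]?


[0:3]: 50
[1:4]: 38
[2:5]: 39
[3:6]: 23
[4:7]: 25
[5:8]: 18
[6:9]: 34
[7:10]: 31
[8:11]: 30
[9:12]: 31

Max: 50 at [0:3]


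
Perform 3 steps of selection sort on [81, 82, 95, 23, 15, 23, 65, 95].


Initial: [81, 82, 95, 23, 15, 23, 65, 95]
Step 1: min=15 at 4
  Swap: [15, 82, 95, 23, 81, 23, 65, 95]
Step 2: min=23 at 3
  Swap: [15, 23, 95, 82, 81, 23, 65, 95]
Step 3: min=23 at 5
  Swap: [15, 23, 23, 82, 81, 95, 65, 95]

After 3 steps: [15, 23, 23, 82, 81, 95, 65, 95]


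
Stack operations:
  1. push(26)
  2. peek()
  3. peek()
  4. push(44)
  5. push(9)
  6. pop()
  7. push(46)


push(26) -> [26]
peek()->26
peek()->26
push(44) -> [26, 44]
push(9) -> [26, 44, 9]
pop()->9, [26, 44]
push(46) -> [26, 44, 46]

Final stack: [26, 44, 46]


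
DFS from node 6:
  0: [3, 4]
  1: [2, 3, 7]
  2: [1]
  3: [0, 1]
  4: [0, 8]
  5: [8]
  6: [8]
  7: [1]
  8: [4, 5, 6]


Visit 6, push [8]
Visit 8, push [5, 4]
Visit 4, push [0]
Visit 0, push [3]
Visit 3, push [1]
Visit 1, push [7, 2]
Visit 2, push []
Visit 7, push []
Visit 5, push []

DFS order: [6, 8, 4, 0, 3, 1, 2, 7, 5]


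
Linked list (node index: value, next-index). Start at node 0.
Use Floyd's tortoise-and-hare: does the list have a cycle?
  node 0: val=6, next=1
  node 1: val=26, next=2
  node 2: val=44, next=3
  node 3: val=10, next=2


Floyd's tortoise (slow, +1) and hare (fast, +2):
  init: slow=0, fast=0
  step 1: slow=1, fast=2
  step 2: slow=2, fast=2
  slow == fast at node 2: cycle detected

Cycle: yes


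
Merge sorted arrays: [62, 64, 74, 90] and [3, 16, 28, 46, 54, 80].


Take 3 from B
Take 16 from B
Take 28 from B
Take 46 from B
Take 54 from B
Take 62 from A
Take 64 from A
Take 74 from A
Take 80 from B

Merged: [3, 16, 28, 46, 54, 62, 64, 74, 80, 90]


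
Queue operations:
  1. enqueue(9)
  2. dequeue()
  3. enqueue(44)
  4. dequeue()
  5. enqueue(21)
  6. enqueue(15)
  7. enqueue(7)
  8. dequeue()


enqueue(9) -> [9]
dequeue()->9, []
enqueue(44) -> [44]
dequeue()->44, []
enqueue(21) -> [21]
enqueue(15) -> [21, 15]
enqueue(7) -> [21, 15, 7]
dequeue()->21, [15, 7]

Final queue: [15, 7]


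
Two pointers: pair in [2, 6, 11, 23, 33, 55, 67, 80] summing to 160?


lo=0(2)+hi=7(80)=82
lo=1(6)+hi=7(80)=86
lo=2(11)+hi=7(80)=91
lo=3(23)+hi=7(80)=103
lo=4(33)+hi=7(80)=113
lo=5(55)+hi=7(80)=135
lo=6(67)+hi=7(80)=147

No pair found


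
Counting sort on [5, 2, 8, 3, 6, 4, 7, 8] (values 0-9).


Input: [5, 2, 8, 3, 6, 4, 7, 8]
Counts: [0, 0, 1, 1, 1, 1, 1, 1, 2, 0]

Sorted: [2, 3, 4, 5, 6, 7, 8, 8]


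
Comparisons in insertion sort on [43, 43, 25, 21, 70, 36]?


Algorithm: insertion sort
Input: [43, 43, 25, 21, 70, 36]
Sorted: [21, 25, 36, 43, 43, 70]

11


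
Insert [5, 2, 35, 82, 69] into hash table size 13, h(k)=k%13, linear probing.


Insert 5: h=5 -> slot 5
Insert 2: h=2 -> slot 2
Insert 35: h=9 -> slot 9
Insert 82: h=4 -> slot 4
Insert 69: h=4, 2 probes -> slot 6

Table: [None, None, 2, None, 82, 5, 69, None, None, 35, None, None, None]


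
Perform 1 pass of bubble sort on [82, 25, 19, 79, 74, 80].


Initial: [82, 25, 19, 79, 74, 80]
Pass 1: [25, 19, 79, 74, 80, 82] (5 swaps)

After 1 pass: [25, 19, 79, 74, 80, 82]


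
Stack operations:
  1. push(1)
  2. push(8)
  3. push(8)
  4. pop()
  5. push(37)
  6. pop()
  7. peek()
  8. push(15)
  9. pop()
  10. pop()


push(1) -> [1]
push(8) -> [1, 8]
push(8) -> [1, 8, 8]
pop()->8, [1, 8]
push(37) -> [1, 8, 37]
pop()->37, [1, 8]
peek()->8
push(15) -> [1, 8, 15]
pop()->15, [1, 8]
pop()->8, [1]

Final stack: [1]


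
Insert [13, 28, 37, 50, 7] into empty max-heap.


Insert 13: [13]
Insert 28: [28, 13]
Insert 37: [37, 13, 28]
Insert 50: [50, 37, 28, 13]
Insert 7: [50, 37, 28, 13, 7]

Final heap: [50, 37, 28, 13, 7]


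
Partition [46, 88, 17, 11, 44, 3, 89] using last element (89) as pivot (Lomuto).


Pivot: 89
  46 <= 89: advance i (no swap)
  88 <= 89: advance i (no swap)
  17 <= 89: advance i (no swap)
  11 <= 89: advance i (no swap)
  44 <= 89: advance i (no swap)
  3 <= 89: advance i (no swap)
Place pivot at 6: [46, 88, 17, 11, 44, 3, 89]

Partitioned: [46, 88, 17, 11, 44, 3, 89]


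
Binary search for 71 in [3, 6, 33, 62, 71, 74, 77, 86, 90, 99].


Step 1: lo=0, hi=9, mid=4, val=71

Found at index 4


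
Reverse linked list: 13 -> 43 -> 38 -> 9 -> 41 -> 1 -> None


Step 1: curr=13, set curr.next=prev(None) | reversed so far: 13
Step 2: curr=43, set curr.next=prev(13) | reversed so far: 43 -> 13
Step 3: curr=38, set curr.next=prev(43) | reversed so far: 38 -> 43 -> 13
Step 4: curr=9, set curr.next=prev(38) | reversed so far: 9 -> 38 -> 43 -> 13
Step 5: curr=41, set curr.next=prev(9) | reversed so far: 41 -> 9 -> 38 -> 43 -> 13
Step 6: curr=1, set curr.next=prev(41) | reversed so far: 1 -> 41 -> 9 -> 38 -> 43 -> 13

1 -> 41 -> 9 -> 38 -> 43 -> 13 -> None


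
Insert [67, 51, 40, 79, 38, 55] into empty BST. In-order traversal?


Insert 67: root
Insert 51: L from 67
Insert 40: L from 67 -> L from 51
Insert 79: R from 67
Insert 38: L from 67 -> L from 51 -> L from 40
Insert 55: L from 67 -> R from 51

In-order: [38, 40, 51, 55, 67, 79]


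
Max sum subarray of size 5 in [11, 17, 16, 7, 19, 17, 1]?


[0:5]: 70
[1:6]: 76
[2:7]: 60

Max: 76 at [1:6]


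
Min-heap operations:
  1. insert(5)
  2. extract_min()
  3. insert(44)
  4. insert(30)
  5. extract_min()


insert(5) -> [5]
extract_min()->5, []
insert(44) -> [44]
insert(30) -> [30, 44]
extract_min()->30, [44]

Final heap: [44]


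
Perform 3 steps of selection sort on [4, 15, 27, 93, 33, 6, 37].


Initial: [4, 15, 27, 93, 33, 6, 37]
Step 1: min=4 at 0
  Swap: [4, 15, 27, 93, 33, 6, 37]
Step 2: min=6 at 5
  Swap: [4, 6, 27, 93, 33, 15, 37]
Step 3: min=15 at 5
  Swap: [4, 6, 15, 93, 33, 27, 37]

After 3 steps: [4, 6, 15, 93, 33, 27, 37]


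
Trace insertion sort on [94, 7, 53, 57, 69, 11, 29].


Initial: [94, 7, 53, 57, 69, 11, 29]
Insert 7: [7, 94, 53, 57, 69, 11, 29]
Insert 53: [7, 53, 94, 57, 69, 11, 29]
Insert 57: [7, 53, 57, 94, 69, 11, 29]
Insert 69: [7, 53, 57, 69, 94, 11, 29]
Insert 11: [7, 11, 53, 57, 69, 94, 29]
Insert 29: [7, 11, 29, 53, 57, 69, 94]

Sorted: [7, 11, 29, 53, 57, 69, 94]


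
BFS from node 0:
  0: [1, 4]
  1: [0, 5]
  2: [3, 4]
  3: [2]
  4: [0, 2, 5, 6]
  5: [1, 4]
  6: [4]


Visit 0, enqueue [1, 4]
Visit 1, enqueue [5]
Visit 4, enqueue [2, 6]
Visit 5, enqueue []
Visit 2, enqueue [3]
Visit 6, enqueue []
Visit 3, enqueue []

BFS order: [0, 1, 4, 5, 2, 6, 3]


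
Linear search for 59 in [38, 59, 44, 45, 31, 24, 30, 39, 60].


i=0: 38!=59
i=1: 59==59 found!

Found at 1, 2 comps


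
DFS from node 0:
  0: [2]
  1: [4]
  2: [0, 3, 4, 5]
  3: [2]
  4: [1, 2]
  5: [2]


Visit 0, push [2]
Visit 2, push [5, 4, 3]
Visit 3, push []
Visit 4, push [1]
Visit 1, push []
Visit 5, push []

DFS order: [0, 2, 3, 4, 1, 5]


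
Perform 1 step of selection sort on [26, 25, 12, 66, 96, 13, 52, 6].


Initial: [26, 25, 12, 66, 96, 13, 52, 6]
Step 1: min=6 at 7
  Swap: [6, 25, 12, 66, 96, 13, 52, 26]

After 1 step: [6, 25, 12, 66, 96, 13, 52, 26]


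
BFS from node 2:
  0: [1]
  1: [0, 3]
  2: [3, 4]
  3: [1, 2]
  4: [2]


Visit 2, enqueue [3, 4]
Visit 3, enqueue [1]
Visit 4, enqueue []
Visit 1, enqueue [0]
Visit 0, enqueue []

BFS order: [2, 3, 4, 1, 0]


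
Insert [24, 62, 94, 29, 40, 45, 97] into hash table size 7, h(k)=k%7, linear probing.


Insert 24: h=3 -> slot 3
Insert 62: h=6 -> slot 6
Insert 94: h=3, 1 probes -> slot 4
Insert 29: h=1 -> slot 1
Insert 40: h=5 -> slot 5
Insert 45: h=3, 4 probes -> slot 0
Insert 97: h=6, 3 probes -> slot 2

Table: [45, 29, 97, 24, 94, 40, 62]


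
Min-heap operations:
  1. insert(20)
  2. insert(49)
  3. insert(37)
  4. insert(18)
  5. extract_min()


insert(20) -> [20]
insert(49) -> [20, 49]
insert(37) -> [20, 49, 37]
insert(18) -> [18, 20, 37, 49]
extract_min()->18, [20, 49, 37]

Final heap: [20, 49, 37]


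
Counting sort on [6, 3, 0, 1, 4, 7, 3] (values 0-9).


Input: [6, 3, 0, 1, 4, 7, 3]
Counts: [1, 1, 0, 2, 1, 0, 1, 1, 0, 0]

Sorted: [0, 1, 3, 3, 4, 6, 7]


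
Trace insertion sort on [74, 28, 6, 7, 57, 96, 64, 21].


Initial: [74, 28, 6, 7, 57, 96, 64, 21]
Insert 28: [28, 74, 6, 7, 57, 96, 64, 21]
Insert 6: [6, 28, 74, 7, 57, 96, 64, 21]
Insert 7: [6, 7, 28, 74, 57, 96, 64, 21]
Insert 57: [6, 7, 28, 57, 74, 96, 64, 21]
Insert 96: [6, 7, 28, 57, 74, 96, 64, 21]
Insert 64: [6, 7, 28, 57, 64, 74, 96, 21]
Insert 21: [6, 7, 21, 28, 57, 64, 74, 96]

Sorted: [6, 7, 21, 28, 57, 64, 74, 96]


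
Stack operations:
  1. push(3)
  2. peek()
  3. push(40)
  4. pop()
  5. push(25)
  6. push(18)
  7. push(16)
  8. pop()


push(3) -> [3]
peek()->3
push(40) -> [3, 40]
pop()->40, [3]
push(25) -> [3, 25]
push(18) -> [3, 25, 18]
push(16) -> [3, 25, 18, 16]
pop()->16, [3, 25, 18]

Final stack: [3, 25, 18]


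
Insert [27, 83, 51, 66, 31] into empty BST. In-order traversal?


Insert 27: root
Insert 83: R from 27
Insert 51: R from 27 -> L from 83
Insert 66: R from 27 -> L from 83 -> R from 51
Insert 31: R from 27 -> L from 83 -> L from 51

In-order: [27, 31, 51, 66, 83]


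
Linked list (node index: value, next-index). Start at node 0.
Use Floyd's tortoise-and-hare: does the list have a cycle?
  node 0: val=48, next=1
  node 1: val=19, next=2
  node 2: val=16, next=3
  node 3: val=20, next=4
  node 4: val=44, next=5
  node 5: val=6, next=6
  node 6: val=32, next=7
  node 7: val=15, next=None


Floyd's tortoise (slow, +1) and hare (fast, +2):
  init: slow=0, fast=0
  step 1: slow=1, fast=2
  step 2: slow=2, fast=4
  step 3: slow=3, fast=6
  step 4: fast 6->7->None, no cycle

Cycle: no


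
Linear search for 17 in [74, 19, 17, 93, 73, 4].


i=0: 74!=17
i=1: 19!=17
i=2: 17==17 found!

Found at 2, 3 comps


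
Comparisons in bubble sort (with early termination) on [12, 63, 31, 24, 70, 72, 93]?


Algorithm: bubble sort (with early termination)
Input: [12, 63, 31, 24, 70, 72, 93]
Sorted: [12, 24, 31, 63, 70, 72, 93]

15


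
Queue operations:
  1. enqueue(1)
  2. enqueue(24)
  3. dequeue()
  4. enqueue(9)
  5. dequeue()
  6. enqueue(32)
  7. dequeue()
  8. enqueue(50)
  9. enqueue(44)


enqueue(1) -> [1]
enqueue(24) -> [1, 24]
dequeue()->1, [24]
enqueue(9) -> [24, 9]
dequeue()->24, [9]
enqueue(32) -> [9, 32]
dequeue()->9, [32]
enqueue(50) -> [32, 50]
enqueue(44) -> [32, 50, 44]

Final queue: [32, 50, 44]


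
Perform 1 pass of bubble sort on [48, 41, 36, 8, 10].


Initial: [48, 41, 36, 8, 10]
Pass 1: [41, 36, 8, 10, 48] (4 swaps)

After 1 pass: [41, 36, 8, 10, 48]


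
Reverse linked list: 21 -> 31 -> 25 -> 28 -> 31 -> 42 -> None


Step 1: curr=21, set curr.next=prev(None) | reversed so far: 21
Step 2: curr=31, set curr.next=prev(21) | reversed so far: 31 -> 21
Step 3: curr=25, set curr.next=prev(31) | reversed so far: 25 -> 31 -> 21
Step 4: curr=28, set curr.next=prev(25) | reversed so far: 28 -> 25 -> 31 -> 21
Step 5: curr=31, set curr.next=prev(28) | reversed so far: 31 -> 28 -> 25 -> 31 -> 21
Step 6: curr=42, set curr.next=prev(31) | reversed so far: 42 -> 31 -> 28 -> 25 -> 31 -> 21

42 -> 31 -> 28 -> 25 -> 31 -> 21 -> None


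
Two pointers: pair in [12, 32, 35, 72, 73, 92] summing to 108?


lo=0(12)+hi=5(92)=104
lo=1(32)+hi=5(92)=124
lo=1(32)+hi=4(73)=105
lo=2(35)+hi=4(73)=108

Yes: 35+73=108


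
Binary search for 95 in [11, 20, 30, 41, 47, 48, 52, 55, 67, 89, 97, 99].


Step 1: lo=0, hi=11, mid=5, val=48
Step 2: lo=6, hi=11, mid=8, val=67
Step 3: lo=9, hi=11, mid=10, val=97
Step 4: lo=9, hi=9, mid=9, val=89

Not found


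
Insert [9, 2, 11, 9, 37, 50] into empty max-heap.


Insert 9: [9]
Insert 2: [9, 2]
Insert 11: [11, 2, 9]
Insert 9: [11, 9, 9, 2]
Insert 37: [37, 11, 9, 2, 9]
Insert 50: [50, 11, 37, 2, 9, 9]

Final heap: [50, 11, 37, 2, 9, 9]


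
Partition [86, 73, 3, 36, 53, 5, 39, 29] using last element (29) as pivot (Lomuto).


Pivot: 29
  3 <= 29: swap -> [3, 73, 86, 36, 53, 5, 39, 29]
  5 <= 29: swap -> [3, 5, 86, 36, 53, 73, 39, 29]
Place pivot at 2: [3, 5, 29, 36, 53, 73, 39, 86]

Partitioned: [3, 5, 29, 36, 53, 73, 39, 86]


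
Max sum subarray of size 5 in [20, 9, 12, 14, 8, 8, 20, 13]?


[0:5]: 63
[1:6]: 51
[2:7]: 62
[3:8]: 63

Max: 63 at [0:5]


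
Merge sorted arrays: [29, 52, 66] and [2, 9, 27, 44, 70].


Take 2 from B
Take 9 from B
Take 27 from B
Take 29 from A
Take 44 from B
Take 52 from A
Take 66 from A

Merged: [2, 9, 27, 29, 44, 52, 66, 70]


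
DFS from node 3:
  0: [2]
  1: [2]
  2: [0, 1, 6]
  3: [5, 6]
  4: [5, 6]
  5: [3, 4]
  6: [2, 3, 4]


Visit 3, push [6, 5]
Visit 5, push [4]
Visit 4, push [6]
Visit 6, push [2]
Visit 2, push [1, 0]
Visit 0, push []
Visit 1, push []

DFS order: [3, 5, 4, 6, 2, 0, 1]


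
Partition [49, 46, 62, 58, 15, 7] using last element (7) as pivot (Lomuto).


Pivot: 7
Place pivot at 0: [7, 46, 62, 58, 15, 49]

Partitioned: [7, 46, 62, 58, 15, 49]


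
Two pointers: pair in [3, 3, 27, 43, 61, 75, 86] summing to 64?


lo=0(3)+hi=6(86)=89
lo=0(3)+hi=5(75)=78
lo=0(3)+hi=4(61)=64

Yes: 3+61=64


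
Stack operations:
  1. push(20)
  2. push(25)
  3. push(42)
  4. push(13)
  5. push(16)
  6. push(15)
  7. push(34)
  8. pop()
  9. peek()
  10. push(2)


push(20) -> [20]
push(25) -> [20, 25]
push(42) -> [20, 25, 42]
push(13) -> [20, 25, 42, 13]
push(16) -> [20, 25, 42, 13, 16]
push(15) -> [20, 25, 42, 13, 16, 15]
push(34) -> [20, 25, 42, 13, 16, 15, 34]
pop()->34, [20, 25, 42, 13, 16, 15]
peek()->15
push(2) -> [20, 25, 42, 13, 16, 15, 2]

Final stack: [20, 25, 42, 13, 16, 15, 2]


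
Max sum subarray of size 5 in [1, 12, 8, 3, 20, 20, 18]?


[0:5]: 44
[1:6]: 63
[2:7]: 69

Max: 69 at [2:7]


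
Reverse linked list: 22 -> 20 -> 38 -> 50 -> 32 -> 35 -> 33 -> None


Step 1: curr=22, set curr.next=prev(None) | reversed so far: 22
Step 2: curr=20, set curr.next=prev(22) | reversed so far: 20 -> 22
Step 3: curr=38, set curr.next=prev(20) | reversed so far: 38 -> 20 -> 22
Step 4: curr=50, set curr.next=prev(38) | reversed so far: 50 -> 38 -> 20 -> 22
Step 5: curr=32, set curr.next=prev(50) | reversed so far: 32 -> 50 -> 38 -> 20 -> 22
Step 6: curr=35, set curr.next=prev(32) | reversed so far: 35 -> 32 -> 50 -> 38 -> 20 -> 22
Step 7: curr=33, set curr.next=prev(35) | reversed so far: 33 -> 35 -> 32 -> 50 -> 38 -> 20 -> 22

33 -> 35 -> 32 -> 50 -> 38 -> 20 -> 22 -> None


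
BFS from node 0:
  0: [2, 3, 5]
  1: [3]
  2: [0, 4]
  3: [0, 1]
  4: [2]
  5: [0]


Visit 0, enqueue [2, 3, 5]
Visit 2, enqueue [4]
Visit 3, enqueue [1]
Visit 5, enqueue []
Visit 4, enqueue []
Visit 1, enqueue []

BFS order: [0, 2, 3, 5, 4, 1]


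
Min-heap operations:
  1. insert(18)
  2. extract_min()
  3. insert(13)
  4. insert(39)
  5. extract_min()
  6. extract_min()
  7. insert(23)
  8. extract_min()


insert(18) -> [18]
extract_min()->18, []
insert(13) -> [13]
insert(39) -> [13, 39]
extract_min()->13, [39]
extract_min()->39, []
insert(23) -> [23]
extract_min()->23, []

Final heap: []


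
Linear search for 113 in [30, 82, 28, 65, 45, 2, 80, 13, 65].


i=0: 30!=113
i=1: 82!=113
i=2: 28!=113
i=3: 65!=113
i=4: 45!=113
i=5: 2!=113
i=6: 80!=113
i=7: 13!=113
i=8: 65!=113

Not found, 9 comps


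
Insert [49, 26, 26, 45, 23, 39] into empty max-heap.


Insert 49: [49]
Insert 26: [49, 26]
Insert 26: [49, 26, 26]
Insert 45: [49, 45, 26, 26]
Insert 23: [49, 45, 26, 26, 23]
Insert 39: [49, 45, 39, 26, 23, 26]

Final heap: [49, 45, 39, 26, 23, 26]


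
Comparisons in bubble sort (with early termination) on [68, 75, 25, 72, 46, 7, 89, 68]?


Algorithm: bubble sort (with early termination)
Input: [68, 75, 25, 72, 46, 7, 89, 68]
Sorted: [7, 25, 46, 68, 68, 72, 75, 89]

27


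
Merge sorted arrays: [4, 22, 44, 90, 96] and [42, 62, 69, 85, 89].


Take 4 from A
Take 22 from A
Take 42 from B
Take 44 from A
Take 62 from B
Take 69 from B
Take 85 from B
Take 89 from B

Merged: [4, 22, 42, 44, 62, 69, 85, 89, 90, 96]


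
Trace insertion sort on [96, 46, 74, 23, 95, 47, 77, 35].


Initial: [96, 46, 74, 23, 95, 47, 77, 35]
Insert 46: [46, 96, 74, 23, 95, 47, 77, 35]
Insert 74: [46, 74, 96, 23, 95, 47, 77, 35]
Insert 23: [23, 46, 74, 96, 95, 47, 77, 35]
Insert 95: [23, 46, 74, 95, 96, 47, 77, 35]
Insert 47: [23, 46, 47, 74, 95, 96, 77, 35]
Insert 77: [23, 46, 47, 74, 77, 95, 96, 35]
Insert 35: [23, 35, 46, 47, 74, 77, 95, 96]

Sorted: [23, 35, 46, 47, 74, 77, 95, 96]


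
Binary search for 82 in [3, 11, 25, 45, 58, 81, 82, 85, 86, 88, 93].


Step 1: lo=0, hi=10, mid=5, val=81
Step 2: lo=6, hi=10, mid=8, val=86
Step 3: lo=6, hi=7, mid=6, val=82

Found at index 6


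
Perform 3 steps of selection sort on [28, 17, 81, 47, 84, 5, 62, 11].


Initial: [28, 17, 81, 47, 84, 5, 62, 11]
Step 1: min=5 at 5
  Swap: [5, 17, 81, 47, 84, 28, 62, 11]
Step 2: min=11 at 7
  Swap: [5, 11, 81, 47, 84, 28, 62, 17]
Step 3: min=17 at 7
  Swap: [5, 11, 17, 47, 84, 28, 62, 81]

After 3 steps: [5, 11, 17, 47, 84, 28, 62, 81]


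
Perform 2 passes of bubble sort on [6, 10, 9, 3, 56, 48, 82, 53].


Initial: [6, 10, 9, 3, 56, 48, 82, 53]
Pass 1: [6, 9, 3, 10, 48, 56, 53, 82] (4 swaps)
Pass 2: [6, 3, 9, 10, 48, 53, 56, 82] (2 swaps)

After 2 passes: [6, 3, 9, 10, 48, 53, 56, 82]


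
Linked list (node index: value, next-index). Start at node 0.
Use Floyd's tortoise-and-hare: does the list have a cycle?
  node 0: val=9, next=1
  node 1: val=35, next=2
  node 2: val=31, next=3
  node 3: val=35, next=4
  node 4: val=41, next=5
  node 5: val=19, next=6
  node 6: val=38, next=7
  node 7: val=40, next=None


Floyd's tortoise (slow, +1) and hare (fast, +2):
  init: slow=0, fast=0
  step 1: slow=1, fast=2
  step 2: slow=2, fast=4
  step 3: slow=3, fast=6
  step 4: fast 6->7->None, no cycle

Cycle: no


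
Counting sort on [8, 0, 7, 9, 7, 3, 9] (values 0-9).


Input: [8, 0, 7, 9, 7, 3, 9]
Counts: [1, 0, 0, 1, 0, 0, 0, 2, 1, 2]

Sorted: [0, 3, 7, 7, 8, 9, 9]


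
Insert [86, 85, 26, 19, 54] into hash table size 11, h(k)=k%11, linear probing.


Insert 86: h=9 -> slot 9
Insert 85: h=8 -> slot 8
Insert 26: h=4 -> slot 4
Insert 19: h=8, 2 probes -> slot 10
Insert 54: h=10, 1 probes -> slot 0

Table: [54, None, None, None, 26, None, None, None, 85, 86, 19]


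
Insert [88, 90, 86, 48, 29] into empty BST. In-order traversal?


Insert 88: root
Insert 90: R from 88
Insert 86: L from 88
Insert 48: L from 88 -> L from 86
Insert 29: L from 88 -> L from 86 -> L from 48

In-order: [29, 48, 86, 88, 90]


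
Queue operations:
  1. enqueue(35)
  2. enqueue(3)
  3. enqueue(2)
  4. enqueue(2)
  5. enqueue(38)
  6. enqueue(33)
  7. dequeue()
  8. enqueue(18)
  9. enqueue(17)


enqueue(35) -> [35]
enqueue(3) -> [35, 3]
enqueue(2) -> [35, 3, 2]
enqueue(2) -> [35, 3, 2, 2]
enqueue(38) -> [35, 3, 2, 2, 38]
enqueue(33) -> [35, 3, 2, 2, 38, 33]
dequeue()->35, [3, 2, 2, 38, 33]
enqueue(18) -> [3, 2, 2, 38, 33, 18]
enqueue(17) -> [3, 2, 2, 38, 33, 18, 17]

Final queue: [3, 2, 2, 38, 33, 18, 17]
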